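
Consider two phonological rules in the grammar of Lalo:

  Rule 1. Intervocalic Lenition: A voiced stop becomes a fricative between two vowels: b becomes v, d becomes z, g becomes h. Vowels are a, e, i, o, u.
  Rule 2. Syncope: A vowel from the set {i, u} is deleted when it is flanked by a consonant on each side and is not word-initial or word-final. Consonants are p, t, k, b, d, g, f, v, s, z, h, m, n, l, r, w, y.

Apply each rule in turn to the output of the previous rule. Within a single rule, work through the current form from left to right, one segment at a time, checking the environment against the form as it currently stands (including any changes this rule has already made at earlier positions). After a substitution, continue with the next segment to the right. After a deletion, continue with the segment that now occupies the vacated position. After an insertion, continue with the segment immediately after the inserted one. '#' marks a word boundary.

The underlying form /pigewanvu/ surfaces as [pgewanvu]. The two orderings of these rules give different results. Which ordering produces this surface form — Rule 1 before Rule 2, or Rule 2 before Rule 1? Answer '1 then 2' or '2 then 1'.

Order 1 then 2:
  1 Intervocalic Lenition: [pigewanvu] → [pihewanvu]
  2 Syncope: [pihewanvu] → [phewanvu]
  result: [phewanvu]
Order 2 then 1:
  2 Syncope: [pigewanvu] → [pgewanvu]
  1 Intervocalic Lenition: no change — [pgewanvu]
  result: [pgewanvu]

2 then 1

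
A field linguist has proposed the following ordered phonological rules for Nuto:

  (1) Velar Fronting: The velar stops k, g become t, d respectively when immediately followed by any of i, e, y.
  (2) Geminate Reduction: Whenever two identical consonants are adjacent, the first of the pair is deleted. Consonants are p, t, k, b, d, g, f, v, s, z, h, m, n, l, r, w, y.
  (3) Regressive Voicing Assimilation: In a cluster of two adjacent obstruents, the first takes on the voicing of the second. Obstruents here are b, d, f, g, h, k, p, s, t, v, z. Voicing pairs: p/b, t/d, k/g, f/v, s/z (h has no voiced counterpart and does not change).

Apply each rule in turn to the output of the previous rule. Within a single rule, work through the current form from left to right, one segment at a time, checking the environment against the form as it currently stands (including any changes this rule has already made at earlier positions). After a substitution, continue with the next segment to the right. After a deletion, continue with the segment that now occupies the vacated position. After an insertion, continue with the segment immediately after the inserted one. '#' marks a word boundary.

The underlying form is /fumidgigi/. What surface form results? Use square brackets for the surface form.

[fumididi]

(1) Velar Fronting: [fumidgigi] → [fumiddidi]
(2) Geminate Reduction: [fumiddidi] → [fumididi]
(3) Regressive Voicing Assimilation: no change — [fumididi]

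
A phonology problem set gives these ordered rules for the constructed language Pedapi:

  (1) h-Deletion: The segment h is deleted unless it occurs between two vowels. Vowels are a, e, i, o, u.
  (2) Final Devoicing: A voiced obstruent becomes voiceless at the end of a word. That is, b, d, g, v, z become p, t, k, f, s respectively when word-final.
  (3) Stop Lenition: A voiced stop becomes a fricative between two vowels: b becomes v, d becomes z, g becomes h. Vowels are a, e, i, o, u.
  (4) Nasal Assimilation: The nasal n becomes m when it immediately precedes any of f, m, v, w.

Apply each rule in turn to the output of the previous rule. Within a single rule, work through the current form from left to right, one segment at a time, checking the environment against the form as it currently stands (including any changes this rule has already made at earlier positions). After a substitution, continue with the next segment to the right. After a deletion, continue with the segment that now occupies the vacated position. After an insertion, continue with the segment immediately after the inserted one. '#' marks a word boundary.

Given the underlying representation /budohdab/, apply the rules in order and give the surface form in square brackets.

[buzozap]

(1) h-Deletion: [budohdab] → [budodab]
(2) Final Devoicing: [budodab] → [budodap]
(3) Stop Lenition: [budodap] → [buzozap]
(4) Nasal Assimilation: no change — [buzozap]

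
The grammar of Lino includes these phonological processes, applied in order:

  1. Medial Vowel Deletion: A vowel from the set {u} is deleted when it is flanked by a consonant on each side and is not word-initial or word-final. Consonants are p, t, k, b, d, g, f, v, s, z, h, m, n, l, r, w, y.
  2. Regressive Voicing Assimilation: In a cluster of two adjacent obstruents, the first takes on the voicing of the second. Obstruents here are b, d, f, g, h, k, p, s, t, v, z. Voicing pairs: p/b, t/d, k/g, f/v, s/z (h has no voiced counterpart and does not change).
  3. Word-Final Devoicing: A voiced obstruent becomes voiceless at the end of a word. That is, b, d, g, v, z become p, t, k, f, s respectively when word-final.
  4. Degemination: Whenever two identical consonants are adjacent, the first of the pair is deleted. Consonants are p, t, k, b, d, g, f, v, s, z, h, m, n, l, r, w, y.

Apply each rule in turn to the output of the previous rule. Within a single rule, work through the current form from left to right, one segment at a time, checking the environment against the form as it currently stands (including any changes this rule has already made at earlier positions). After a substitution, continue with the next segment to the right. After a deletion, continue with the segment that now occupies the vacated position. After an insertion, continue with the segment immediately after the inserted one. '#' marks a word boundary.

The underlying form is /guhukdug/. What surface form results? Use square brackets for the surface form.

[khgdk]

1 Medial Vowel Deletion: [guhukdug] → [ghkdg]
2 Regressive Voicing Assimilation: [ghkdg] → [khgdg]
3 Word-Final Devoicing: [khgdg] → [khgdk]
4 Degemination: no change — [khgdk]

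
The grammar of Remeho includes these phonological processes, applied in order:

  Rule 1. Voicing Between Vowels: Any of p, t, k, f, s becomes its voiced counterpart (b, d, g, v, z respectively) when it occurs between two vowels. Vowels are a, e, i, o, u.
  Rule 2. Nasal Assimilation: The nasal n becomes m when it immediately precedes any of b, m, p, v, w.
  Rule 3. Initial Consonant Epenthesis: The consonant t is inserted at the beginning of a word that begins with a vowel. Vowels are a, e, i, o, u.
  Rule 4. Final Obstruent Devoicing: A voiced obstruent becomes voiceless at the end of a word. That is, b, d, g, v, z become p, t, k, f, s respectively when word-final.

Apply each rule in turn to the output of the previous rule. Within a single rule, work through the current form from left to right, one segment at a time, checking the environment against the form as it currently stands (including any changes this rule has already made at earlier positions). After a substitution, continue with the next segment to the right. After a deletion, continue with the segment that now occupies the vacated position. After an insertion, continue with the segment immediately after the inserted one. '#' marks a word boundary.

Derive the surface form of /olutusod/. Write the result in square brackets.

Rule 1 Voicing Between Vowels: [olutusod] → [oluduzod]
Rule 2 Nasal Assimilation: no change — [oluduzod]
Rule 3 Initial Consonant Epenthesis: [oluduzod] → [toluduzod]
Rule 4 Final Obstruent Devoicing: [toluduzod] → [toluduzot]

[toluduzot]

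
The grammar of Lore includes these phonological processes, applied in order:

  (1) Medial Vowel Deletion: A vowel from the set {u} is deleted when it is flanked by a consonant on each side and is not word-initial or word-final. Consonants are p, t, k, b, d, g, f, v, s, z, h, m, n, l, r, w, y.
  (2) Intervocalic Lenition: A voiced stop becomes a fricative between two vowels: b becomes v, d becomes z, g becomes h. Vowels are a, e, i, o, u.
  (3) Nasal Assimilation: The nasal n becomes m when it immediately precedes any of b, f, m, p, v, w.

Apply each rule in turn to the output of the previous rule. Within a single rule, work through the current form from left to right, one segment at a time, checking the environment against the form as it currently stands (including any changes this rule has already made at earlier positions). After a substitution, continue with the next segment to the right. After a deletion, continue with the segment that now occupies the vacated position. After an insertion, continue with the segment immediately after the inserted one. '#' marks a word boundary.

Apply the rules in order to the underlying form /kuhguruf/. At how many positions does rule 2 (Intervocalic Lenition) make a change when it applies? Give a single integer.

0

(1) Medial Vowel Deletion: [kuhguruf] → [khgrf]
(2) Intervocalic Lenition: no change — [khgrf]
(3) Nasal Assimilation: no change — [khgrf]
Rule 2 changed 0 position(s).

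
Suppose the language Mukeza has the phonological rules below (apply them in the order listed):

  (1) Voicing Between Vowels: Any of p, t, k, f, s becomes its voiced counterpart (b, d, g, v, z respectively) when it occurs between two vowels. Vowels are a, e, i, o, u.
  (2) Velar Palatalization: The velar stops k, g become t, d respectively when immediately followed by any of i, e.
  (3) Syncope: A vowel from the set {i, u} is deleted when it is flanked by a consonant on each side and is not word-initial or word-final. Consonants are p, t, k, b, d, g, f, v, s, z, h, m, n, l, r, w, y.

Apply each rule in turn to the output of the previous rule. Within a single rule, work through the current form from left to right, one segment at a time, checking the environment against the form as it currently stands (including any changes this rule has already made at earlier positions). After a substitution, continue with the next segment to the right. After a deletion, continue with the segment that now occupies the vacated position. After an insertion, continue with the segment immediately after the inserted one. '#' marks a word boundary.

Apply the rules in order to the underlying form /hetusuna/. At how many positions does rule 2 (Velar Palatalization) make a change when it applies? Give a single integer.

(1) Voicing Between Vowels: [hetusuna] → [heduzuna]
(2) Velar Palatalization: no change — [heduzuna]
(3) Syncope: [heduzuna] → [hedzna]
Rule 2 changed 0 position(s).

0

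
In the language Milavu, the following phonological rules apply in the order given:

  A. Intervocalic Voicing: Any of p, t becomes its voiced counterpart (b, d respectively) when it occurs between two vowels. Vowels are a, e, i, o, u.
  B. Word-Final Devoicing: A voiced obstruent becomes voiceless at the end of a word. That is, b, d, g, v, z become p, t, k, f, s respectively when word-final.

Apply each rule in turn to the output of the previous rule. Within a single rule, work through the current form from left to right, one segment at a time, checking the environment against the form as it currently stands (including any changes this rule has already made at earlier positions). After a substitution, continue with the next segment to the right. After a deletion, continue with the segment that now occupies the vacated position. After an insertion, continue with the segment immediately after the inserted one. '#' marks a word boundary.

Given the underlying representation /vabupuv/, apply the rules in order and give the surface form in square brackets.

[vabubuf]

A Intervocalic Voicing: [vabupuv] → [vabubuv]
B Word-Final Devoicing: [vabubuv] → [vabubuf]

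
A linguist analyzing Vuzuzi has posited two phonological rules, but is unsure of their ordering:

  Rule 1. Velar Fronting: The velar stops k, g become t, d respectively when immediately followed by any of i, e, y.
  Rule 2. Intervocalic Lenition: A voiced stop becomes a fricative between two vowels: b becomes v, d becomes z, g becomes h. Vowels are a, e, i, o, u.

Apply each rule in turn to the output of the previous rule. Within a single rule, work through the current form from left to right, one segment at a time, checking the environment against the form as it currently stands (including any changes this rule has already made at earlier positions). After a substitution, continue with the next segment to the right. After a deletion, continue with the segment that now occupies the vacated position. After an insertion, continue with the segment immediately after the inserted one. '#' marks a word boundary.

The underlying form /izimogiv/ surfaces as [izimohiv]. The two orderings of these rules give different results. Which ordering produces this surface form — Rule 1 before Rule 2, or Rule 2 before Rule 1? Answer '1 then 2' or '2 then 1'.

2 then 1

Order 1 then 2:
  1 Velar Fronting: [izimogiv] → [izimodiv]
  2 Intervocalic Lenition: [izimodiv] → [izimoziv]
  result: [izimoziv]
Order 2 then 1:
  2 Intervocalic Lenition: [izimogiv] → [izimohiv]
  1 Velar Fronting: no change — [izimohiv]
  result: [izimohiv]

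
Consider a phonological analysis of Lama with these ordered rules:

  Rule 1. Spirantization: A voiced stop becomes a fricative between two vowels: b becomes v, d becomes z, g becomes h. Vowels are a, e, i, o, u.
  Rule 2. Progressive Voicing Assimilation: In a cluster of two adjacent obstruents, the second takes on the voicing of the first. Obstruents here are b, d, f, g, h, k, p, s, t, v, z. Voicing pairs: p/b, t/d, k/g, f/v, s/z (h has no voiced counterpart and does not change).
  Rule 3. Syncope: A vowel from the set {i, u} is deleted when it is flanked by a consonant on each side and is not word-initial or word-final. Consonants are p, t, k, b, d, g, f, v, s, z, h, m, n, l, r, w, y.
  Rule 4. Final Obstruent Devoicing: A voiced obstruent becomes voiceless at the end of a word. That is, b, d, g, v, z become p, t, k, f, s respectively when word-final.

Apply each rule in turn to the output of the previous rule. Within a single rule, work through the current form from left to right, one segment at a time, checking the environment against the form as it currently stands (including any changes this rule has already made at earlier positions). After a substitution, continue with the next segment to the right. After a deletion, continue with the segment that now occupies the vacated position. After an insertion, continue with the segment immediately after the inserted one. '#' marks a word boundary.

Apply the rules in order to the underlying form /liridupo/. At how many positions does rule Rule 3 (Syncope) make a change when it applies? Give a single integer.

3

Rule 1 Spirantization: [liridupo] → [lirizupo]
Rule 2 Progressive Voicing Assimilation: no change — [lirizupo]
Rule 3 Syncope: [lirizupo] → [lrzpo]
Rule 4 Final Obstruent Devoicing: no change — [lrzpo]
Rule Rule 3 changed 3 position(s).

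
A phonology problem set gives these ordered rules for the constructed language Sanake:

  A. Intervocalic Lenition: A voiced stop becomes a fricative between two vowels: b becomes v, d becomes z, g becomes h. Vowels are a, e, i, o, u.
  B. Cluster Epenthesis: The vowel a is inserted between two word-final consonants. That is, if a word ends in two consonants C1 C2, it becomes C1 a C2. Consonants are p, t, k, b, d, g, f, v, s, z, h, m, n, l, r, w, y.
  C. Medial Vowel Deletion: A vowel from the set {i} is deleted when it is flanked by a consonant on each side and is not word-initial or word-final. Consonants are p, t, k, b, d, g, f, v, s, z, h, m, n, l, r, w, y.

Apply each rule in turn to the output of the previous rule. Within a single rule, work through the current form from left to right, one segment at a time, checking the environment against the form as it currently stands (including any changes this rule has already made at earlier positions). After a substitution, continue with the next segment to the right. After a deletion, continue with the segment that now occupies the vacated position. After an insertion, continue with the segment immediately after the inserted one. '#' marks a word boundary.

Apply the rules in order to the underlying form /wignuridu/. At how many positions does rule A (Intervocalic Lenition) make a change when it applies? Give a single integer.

A Intervocalic Lenition: [wignuridu] → [wignurizu]
B Cluster Epenthesis: no change — [wignurizu]
C Medial Vowel Deletion: [wignurizu] → [wgnurzu]
Rule A changed 1 position(s).

1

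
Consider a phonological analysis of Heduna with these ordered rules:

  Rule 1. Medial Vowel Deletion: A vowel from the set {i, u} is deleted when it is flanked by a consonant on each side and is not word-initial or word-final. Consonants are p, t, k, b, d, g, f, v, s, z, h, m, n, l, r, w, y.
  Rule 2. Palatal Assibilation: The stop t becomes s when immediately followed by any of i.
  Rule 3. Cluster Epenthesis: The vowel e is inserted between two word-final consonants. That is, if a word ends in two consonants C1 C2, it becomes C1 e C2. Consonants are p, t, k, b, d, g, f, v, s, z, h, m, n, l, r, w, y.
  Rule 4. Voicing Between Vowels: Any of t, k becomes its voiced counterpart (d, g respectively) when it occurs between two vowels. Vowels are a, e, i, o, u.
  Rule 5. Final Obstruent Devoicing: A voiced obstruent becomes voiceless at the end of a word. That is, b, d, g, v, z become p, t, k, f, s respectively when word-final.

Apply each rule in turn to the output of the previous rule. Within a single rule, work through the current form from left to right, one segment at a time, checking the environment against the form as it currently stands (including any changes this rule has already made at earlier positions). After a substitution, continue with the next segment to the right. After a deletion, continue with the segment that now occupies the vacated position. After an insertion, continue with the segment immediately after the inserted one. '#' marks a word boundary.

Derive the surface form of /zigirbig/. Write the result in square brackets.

[zgrbek]

Rule 1 Medial Vowel Deletion: [zigirbig] → [zgrbg]
Rule 2 Palatal Assibilation: no change — [zgrbg]
Rule 3 Cluster Epenthesis: [zgrbg] → [zgrbeg]
Rule 4 Voicing Between Vowels: no change — [zgrbeg]
Rule 5 Final Obstruent Devoicing: [zgrbeg] → [zgrbek]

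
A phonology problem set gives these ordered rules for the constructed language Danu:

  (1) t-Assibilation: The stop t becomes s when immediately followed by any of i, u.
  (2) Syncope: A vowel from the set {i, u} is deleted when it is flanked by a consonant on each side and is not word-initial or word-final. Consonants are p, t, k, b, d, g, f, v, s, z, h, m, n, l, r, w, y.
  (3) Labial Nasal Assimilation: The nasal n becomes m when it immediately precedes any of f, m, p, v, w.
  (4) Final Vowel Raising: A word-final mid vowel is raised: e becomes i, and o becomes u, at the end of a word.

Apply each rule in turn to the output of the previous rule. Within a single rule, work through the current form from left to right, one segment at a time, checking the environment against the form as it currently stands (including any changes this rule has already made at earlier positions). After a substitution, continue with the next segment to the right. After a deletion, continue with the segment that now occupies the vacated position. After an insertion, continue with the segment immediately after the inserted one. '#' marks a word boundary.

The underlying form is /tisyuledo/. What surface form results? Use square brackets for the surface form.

[ssyledu]

(1) t-Assibilation: [tisyuledo] → [sisyuledo]
(2) Syncope: [sisyuledo] → [ssyledo]
(3) Labial Nasal Assimilation: no change — [ssyledo]
(4) Final Vowel Raising: [ssyledo] → [ssyledu]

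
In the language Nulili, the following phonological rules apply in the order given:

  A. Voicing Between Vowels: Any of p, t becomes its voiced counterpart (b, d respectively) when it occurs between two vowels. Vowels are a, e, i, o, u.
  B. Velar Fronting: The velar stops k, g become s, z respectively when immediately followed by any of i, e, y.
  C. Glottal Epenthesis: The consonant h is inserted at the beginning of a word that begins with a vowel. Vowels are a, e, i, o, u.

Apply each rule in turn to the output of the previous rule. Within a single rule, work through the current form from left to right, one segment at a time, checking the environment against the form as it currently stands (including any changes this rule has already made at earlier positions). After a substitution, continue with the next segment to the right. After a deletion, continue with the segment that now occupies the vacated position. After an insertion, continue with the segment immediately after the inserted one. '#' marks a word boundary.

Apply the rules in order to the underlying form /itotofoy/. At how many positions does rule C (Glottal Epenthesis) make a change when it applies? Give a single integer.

A Voicing Between Vowels: [itotofoy] → [idodofoy]
B Velar Fronting: no change — [idodofoy]
C Glottal Epenthesis: [idodofoy] → [hidodofoy]
Rule C changed 1 position(s).

1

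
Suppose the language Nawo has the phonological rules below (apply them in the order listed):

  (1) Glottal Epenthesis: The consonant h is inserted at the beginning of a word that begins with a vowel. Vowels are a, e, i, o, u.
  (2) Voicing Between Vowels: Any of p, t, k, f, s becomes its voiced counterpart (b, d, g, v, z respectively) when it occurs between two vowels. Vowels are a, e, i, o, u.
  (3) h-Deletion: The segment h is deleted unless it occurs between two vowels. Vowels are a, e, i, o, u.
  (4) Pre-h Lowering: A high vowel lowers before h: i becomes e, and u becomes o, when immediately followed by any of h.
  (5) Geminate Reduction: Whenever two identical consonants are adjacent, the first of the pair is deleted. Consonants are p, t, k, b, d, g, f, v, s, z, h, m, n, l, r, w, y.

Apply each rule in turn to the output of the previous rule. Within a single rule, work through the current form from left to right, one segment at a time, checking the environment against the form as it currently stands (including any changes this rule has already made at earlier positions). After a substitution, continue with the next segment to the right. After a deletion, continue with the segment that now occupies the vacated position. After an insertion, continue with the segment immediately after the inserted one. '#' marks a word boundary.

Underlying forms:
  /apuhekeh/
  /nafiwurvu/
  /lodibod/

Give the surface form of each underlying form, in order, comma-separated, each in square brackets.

[abohege], [naviwurvu], [lodibod]

/apuhekeh/:
  (1) Glottal Epenthesis: [apuhekeh] → [hapuhekeh]
  (2) Voicing Between Vowels: [hapuhekeh] → [habuhegeh]
  (3) h-Deletion: [habuhegeh] → [abuhege]
  (4) Pre-h Lowering: [abuhege] → [abohege]
  (5) Geminate Reduction: no change — [abohege]
/nafiwurvu/:
  (1) Glottal Epenthesis: no change — [nafiwurvu]
  (2) Voicing Between Vowels: [nafiwurvu] → [naviwurvu]
  (3) h-Deletion: no change — [naviwurvu]
  (4) Pre-h Lowering: no change — [naviwurvu]
  (5) Geminate Reduction: no change — [naviwurvu]
/lodibod/:
  (1) Glottal Epenthesis: no change — [lodibod]
  (2) Voicing Between Vowels: no change — [lodibod]
  (3) h-Deletion: no change — [lodibod]
  (4) Pre-h Lowering: no change — [lodibod]
  (5) Geminate Reduction: no change — [lodibod]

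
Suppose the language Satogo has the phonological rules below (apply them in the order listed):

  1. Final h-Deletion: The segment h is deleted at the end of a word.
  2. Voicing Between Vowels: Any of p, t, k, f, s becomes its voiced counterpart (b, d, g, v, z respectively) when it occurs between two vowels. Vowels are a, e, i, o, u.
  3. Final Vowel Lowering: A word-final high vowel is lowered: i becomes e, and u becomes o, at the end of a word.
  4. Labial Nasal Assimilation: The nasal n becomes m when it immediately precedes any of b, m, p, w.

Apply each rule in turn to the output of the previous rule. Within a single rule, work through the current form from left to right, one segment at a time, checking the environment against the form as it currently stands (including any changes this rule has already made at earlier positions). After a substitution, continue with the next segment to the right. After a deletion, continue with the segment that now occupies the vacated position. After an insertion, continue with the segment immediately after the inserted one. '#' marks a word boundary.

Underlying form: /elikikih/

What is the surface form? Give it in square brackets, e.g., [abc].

1 Final h-Deletion: [elikikih] → [elikiki]
2 Voicing Between Vowels: [elikiki] → [eligigi]
3 Final Vowel Lowering: [eligigi] → [eligige]
4 Labial Nasal Assimilation: no change — [eligige]

[eligige]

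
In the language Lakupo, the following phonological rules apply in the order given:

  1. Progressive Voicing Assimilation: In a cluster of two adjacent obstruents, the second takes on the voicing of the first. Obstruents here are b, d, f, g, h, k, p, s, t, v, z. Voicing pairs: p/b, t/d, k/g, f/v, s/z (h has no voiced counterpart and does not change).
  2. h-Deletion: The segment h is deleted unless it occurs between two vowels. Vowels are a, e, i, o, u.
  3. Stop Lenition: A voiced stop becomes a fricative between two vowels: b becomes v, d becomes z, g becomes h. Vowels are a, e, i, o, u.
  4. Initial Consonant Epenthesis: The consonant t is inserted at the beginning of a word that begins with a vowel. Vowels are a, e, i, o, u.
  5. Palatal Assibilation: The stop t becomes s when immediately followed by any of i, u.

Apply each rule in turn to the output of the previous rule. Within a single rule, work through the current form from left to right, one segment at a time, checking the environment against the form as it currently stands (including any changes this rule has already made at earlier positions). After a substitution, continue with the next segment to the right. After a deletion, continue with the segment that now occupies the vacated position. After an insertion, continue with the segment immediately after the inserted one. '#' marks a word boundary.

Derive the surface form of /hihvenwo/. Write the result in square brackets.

1 Progressive Voicing Assimilation: [hihvenwo] → [hihfenwo]
2 h-Deletion: [hihfenwo] → [ifenwo]
3 Stop Lenition: no change — [ifenwo]
4 Initial Consonant Epenthesis: [ifenwo] → [tifenwo]
5 Palatal Assibilation: [tifenwo] → [sifenwo]

[sifenwo]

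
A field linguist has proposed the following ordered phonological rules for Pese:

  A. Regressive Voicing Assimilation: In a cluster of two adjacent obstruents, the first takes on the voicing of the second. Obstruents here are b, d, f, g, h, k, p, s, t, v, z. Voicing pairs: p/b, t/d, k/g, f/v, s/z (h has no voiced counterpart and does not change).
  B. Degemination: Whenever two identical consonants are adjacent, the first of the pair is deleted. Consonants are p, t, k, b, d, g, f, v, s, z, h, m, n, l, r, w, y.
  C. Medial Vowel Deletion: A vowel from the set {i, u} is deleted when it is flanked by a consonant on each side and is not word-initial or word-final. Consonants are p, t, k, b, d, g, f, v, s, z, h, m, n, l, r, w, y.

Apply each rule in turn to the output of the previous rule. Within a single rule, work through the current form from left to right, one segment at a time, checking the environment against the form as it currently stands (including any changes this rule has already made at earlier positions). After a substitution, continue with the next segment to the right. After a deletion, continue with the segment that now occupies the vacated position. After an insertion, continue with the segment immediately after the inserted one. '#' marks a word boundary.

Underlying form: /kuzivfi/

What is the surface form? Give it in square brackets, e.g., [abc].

[kzfi]

A Regressive Voicing Assimilation: [kuzivfi] → [kuziffi]
B Degemination: [kuziffi] → [kuzifi]
C Medial Vowel Deletion: [kuzifi] → [kzfi]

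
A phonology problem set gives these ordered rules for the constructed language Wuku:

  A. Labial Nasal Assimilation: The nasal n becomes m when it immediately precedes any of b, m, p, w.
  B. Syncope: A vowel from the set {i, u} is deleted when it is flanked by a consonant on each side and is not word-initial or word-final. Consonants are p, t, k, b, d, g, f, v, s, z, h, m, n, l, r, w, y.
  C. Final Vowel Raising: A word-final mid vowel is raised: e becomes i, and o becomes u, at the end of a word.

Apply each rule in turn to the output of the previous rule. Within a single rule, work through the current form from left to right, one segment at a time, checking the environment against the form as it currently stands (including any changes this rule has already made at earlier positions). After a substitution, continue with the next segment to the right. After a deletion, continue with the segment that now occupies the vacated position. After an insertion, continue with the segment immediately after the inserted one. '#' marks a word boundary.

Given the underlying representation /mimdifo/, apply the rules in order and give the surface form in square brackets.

[mmdfu]

A Labial Nasal Assimilation: no change — [mimdifo]
B Syncope: [mimdifo] → [mmdfo]
C Final Vowel Raising: [mmdfo] → [mmdfu]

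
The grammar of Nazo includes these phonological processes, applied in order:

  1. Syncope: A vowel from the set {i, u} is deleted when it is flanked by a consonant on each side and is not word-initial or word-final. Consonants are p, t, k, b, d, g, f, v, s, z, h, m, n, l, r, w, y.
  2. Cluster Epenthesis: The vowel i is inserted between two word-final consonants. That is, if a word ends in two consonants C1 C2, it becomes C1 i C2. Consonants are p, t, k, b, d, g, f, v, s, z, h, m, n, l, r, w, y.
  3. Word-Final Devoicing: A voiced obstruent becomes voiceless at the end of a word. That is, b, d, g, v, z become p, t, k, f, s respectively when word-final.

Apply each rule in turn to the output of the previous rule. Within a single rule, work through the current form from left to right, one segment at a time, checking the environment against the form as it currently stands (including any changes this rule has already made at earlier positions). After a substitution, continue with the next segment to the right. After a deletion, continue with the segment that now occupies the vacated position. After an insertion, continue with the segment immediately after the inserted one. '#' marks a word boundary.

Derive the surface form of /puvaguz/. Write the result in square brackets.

1 Syncope: [puvaguz] → [pvagz]
2 Cluster Epenthesis: [pvagz] → [pvagiz]
3 Word-Final Devoicing: [pvagiz] → [pvagis]

[pvagis]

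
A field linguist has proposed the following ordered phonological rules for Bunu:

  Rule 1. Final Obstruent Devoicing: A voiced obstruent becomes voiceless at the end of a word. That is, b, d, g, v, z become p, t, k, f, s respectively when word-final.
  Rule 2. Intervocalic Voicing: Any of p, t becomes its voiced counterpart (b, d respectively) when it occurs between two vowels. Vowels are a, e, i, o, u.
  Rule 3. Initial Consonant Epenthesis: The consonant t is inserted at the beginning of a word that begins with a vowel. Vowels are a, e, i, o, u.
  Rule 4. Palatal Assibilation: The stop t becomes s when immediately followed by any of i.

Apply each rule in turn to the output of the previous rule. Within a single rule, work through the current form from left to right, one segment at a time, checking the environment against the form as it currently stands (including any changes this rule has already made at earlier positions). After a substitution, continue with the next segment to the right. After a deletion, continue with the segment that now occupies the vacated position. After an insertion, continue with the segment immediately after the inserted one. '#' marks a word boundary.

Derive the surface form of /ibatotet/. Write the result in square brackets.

Rule 1 Final Obstruent Devoicing: no change — [ibatotet]
Rule 2 Intervocalic Voicing: [ibatotet] → [ibadodet]
Rule 3 Initial Consonant Epenthesis: [ibadodet] → [tibadodet]
Rule 4 Palatal Assibilation: [tibadodet] → [sibadodet]

[sibadodet]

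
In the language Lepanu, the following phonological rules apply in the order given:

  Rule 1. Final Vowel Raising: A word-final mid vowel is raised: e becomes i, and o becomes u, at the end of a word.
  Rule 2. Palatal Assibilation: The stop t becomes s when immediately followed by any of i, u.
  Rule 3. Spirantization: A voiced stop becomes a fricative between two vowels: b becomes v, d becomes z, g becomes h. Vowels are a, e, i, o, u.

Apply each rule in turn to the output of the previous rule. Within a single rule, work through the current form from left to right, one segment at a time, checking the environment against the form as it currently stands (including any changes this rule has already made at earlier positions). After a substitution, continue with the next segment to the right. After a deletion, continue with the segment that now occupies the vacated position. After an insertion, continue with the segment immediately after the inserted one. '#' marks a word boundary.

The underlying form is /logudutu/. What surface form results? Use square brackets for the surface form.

Rule 1 Final Vowel Raising: no change — [logudutu]
Rule 2 Palatal Assibilation: [logudutu] → [logudusu]
Rule 3 Spirantization: [logudusu] → [lohuzusu]

[lohuzusu]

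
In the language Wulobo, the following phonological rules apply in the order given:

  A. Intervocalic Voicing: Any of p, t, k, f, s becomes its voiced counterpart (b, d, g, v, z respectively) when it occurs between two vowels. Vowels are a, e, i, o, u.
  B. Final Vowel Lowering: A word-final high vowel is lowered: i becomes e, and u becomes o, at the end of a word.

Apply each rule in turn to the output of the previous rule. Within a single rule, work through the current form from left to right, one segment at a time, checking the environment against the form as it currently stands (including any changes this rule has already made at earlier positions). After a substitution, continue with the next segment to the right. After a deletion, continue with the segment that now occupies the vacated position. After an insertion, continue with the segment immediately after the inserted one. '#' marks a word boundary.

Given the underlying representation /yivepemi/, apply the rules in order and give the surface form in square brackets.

A Intervocalic Voicing: [yivepemi] → [yivebemi]
B Final Vowel Lowering: [yivebemi] → [yivebeme]

[yivebeme]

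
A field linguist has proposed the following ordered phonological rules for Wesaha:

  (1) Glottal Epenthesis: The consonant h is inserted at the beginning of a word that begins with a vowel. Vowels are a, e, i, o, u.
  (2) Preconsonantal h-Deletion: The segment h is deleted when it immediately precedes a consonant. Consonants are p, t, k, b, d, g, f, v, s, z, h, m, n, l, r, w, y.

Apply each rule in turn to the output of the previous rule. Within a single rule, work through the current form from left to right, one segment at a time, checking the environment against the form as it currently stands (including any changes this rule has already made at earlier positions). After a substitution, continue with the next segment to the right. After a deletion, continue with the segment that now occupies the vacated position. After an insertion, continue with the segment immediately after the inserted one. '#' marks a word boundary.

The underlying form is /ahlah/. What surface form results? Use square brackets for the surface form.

[halah]

(1) Glottal Epenthesis: [ahlah] → [hahlah]
(2) Preconsonantal h-Deletion: [hahlah] → [halah]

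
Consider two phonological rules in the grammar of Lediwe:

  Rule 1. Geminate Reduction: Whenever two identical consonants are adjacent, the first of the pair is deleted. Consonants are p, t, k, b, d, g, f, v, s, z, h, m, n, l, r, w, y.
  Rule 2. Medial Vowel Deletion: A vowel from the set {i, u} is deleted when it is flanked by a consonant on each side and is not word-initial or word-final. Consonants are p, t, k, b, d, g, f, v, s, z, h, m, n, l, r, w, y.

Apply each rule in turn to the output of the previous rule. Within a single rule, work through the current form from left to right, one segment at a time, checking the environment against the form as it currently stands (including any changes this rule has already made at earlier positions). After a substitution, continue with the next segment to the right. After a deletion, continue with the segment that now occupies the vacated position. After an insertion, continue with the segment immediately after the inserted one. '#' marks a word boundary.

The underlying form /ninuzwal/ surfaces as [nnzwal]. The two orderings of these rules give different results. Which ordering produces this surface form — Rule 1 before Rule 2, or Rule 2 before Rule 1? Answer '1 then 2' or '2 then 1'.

1 then 2

Order 1 then 2:
  1 Geminate Reduction: no change — [ninuzwal]
  2 Medial Vowel Deletion: [ninuzwal] → [nnzwal]
  result: [nnzwal]
Order 2 then 1:
  2 Medial Vowel Deletion: [ninuzwal] → [nnzwal]
  1 Geminate Reduction: [nnzwal] → [nzwal]
  result: [nzwal]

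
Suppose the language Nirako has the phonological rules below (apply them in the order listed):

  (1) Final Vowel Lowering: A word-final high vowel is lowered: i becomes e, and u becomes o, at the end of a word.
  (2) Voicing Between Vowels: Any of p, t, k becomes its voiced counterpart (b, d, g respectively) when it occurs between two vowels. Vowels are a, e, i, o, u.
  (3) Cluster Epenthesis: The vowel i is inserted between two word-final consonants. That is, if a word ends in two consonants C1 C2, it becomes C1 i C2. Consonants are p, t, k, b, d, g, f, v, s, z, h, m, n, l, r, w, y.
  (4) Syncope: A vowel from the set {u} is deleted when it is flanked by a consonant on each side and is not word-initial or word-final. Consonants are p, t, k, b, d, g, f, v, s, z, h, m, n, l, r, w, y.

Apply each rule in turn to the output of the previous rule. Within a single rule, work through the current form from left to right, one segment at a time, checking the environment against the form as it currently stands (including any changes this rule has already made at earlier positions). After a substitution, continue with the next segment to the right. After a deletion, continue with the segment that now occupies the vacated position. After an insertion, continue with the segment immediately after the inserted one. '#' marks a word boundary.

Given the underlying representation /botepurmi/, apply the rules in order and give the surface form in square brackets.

[bodebrme]

(1) Final Vowel Lowering: [botepurmi] → [botepurme]
(2) Voicing Between Vowels: [botepurme] → [bodeburme]
(3) Cluster Epenthesis: no change — [bodeburme]
(4) Syncope: [bodeburme] → [bodebrme]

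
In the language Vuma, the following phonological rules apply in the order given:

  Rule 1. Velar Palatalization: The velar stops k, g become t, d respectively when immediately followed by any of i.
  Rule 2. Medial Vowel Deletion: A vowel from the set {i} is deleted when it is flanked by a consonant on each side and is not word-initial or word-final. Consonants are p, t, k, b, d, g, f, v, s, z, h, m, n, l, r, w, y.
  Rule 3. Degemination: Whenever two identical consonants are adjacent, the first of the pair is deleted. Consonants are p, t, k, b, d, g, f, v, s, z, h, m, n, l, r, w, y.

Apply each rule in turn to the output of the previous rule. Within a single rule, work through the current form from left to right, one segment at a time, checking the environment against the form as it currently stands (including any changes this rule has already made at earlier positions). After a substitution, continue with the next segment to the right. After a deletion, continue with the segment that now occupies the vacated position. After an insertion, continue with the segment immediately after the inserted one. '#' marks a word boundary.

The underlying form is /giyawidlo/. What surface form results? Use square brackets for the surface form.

[dyawdlo]

Rule 1 Velar Palatalization: [giyawidlo] → [diyawidlo]
Rule 2 Medial Vowel Deletion: [diyawidlo] → [dyawdlo]
Rule 3 Degemination: no change — [dyawdlo]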